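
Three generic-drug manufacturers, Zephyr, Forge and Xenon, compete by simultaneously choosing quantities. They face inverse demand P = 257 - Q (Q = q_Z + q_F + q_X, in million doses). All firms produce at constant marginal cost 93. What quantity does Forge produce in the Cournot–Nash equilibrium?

41

A representative firm's profit is π_i = q_i(257 - Q) - 93q_i.
First-order condition (treating rivals' output as given): 164 - 2q_i - Σ_{j≠i} q_j = 0.
With identical firms every q_j equals q_i, so Σ_{j≠i} q_j = 2q_i and 164 = 4q_i, giving q_i = 41.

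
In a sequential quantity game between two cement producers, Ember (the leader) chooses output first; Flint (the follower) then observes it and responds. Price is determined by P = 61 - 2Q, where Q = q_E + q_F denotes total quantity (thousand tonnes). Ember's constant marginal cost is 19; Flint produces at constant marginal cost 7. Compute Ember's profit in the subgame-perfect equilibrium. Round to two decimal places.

The follower Flint best-responds to any q_E: π_F = (61 - 2Q)q_F - 7q_F.
∂π_F/∂q_F = 54 - 2q_E - 4q_F = 0 gives the reaction function q_F = (54 - 2q_E)/4.
Ember substitutes q_F(q_E) into its own profit: π_E = q_E(61 - 2q_E - (54 - 2q_E)/2) - 19q_E = (34 - q_E)q_E - 19q_E.
Maximising: ∂π_E/∂q_E = 15 - 2q_E = 0, giving q_E = 15/2.
Then q_F = (54 - 2·(15/2))/4 = 39/4.
Price P = 61 - 2·(69/4) = 53/2.
Ember's profit: (53/2 - 19)·(15/2) = 225/4.

56.25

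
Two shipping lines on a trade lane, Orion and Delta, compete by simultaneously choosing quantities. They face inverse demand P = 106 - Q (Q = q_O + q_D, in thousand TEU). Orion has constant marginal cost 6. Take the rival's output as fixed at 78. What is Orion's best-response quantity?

With the rival's output fixed at 78, Orion's profit is π_O = (106 - 78 - q_O)q_O - (6q_O) = (28 - q_O)q_O - (6q_O).
∂π_O/∂q_O = 22 - 2q_O = 0, so q_O = 11.

11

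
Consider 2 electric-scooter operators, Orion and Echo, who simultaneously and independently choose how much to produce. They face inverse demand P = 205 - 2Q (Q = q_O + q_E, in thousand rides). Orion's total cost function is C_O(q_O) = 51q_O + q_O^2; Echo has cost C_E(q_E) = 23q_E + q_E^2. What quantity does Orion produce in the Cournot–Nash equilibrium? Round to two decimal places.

17.50

Orion's profit: π_O = (205 - 2Q)q_O - (51q_O + q_O²). Setting ∂π_O/∂q_O = 0: 154 - 6q_O - 2(q_E) = 0.
Echo's first-order condition: 182 - 6q_E - 2(q_O) = 0.
Rearranging gives the reaction functions q_O = (154 - 2q_E)/6 and q_E = (182 - 2q_O)/6.
Substituting one into the other gives q_O = 35/2 and q_E = 49/2.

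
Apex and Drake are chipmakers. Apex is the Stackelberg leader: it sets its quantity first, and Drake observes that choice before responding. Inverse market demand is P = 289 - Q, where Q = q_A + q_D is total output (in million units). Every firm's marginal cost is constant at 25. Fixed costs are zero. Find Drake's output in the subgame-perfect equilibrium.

66

Solve by backward induction. Given q_A, the follower Drake maximises π_D = (289 - q_A - q_D)q_D - 25q_D.
Setting the follower's marginal profit to zero, 264 - q_A - 2q_D = 0, i.e. q_D = (264 - q_A)/2.
Apex substitutes q_D(q_A) into its own profit: π_A = q_A(289 - q_A - (264 - q_A)/2) - 25q_A = (157 - (1/2)q_A)q_A - 25q_A.
Leader FOC: 132 - q_A = 0, so q_A = 132.
Then q_D = (264 - 132)/2 = 66.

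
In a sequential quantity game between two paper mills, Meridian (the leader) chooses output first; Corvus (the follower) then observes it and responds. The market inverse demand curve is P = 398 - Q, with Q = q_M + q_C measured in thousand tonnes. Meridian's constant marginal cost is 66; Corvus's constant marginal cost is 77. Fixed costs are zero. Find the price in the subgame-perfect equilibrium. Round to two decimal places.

The follower Corvus best-responds to any q_M: π_C = (398 - Q)q_C - 77q_C.
Follower FOC: 321 - q_M - 2q_C = 0, so q_C(q_M) = (321 - q_M)/2.
The leader anticipates this reaction. Substituting into P = 398 - Q gives P = 475/2 - (1/2)q_M, so π_M = (475/2 - (1/2)q_M)q_M - 66q_M.
Maximising: ∂π_M/∂q_M = 343/2 - q_M = 0, giving q_M = 343/2.
Then q_C = (321 - 343/2)/2 = 299/4.
Total output Q = 985/4, so price P = 398 - 985/4 = 607/4.

151.75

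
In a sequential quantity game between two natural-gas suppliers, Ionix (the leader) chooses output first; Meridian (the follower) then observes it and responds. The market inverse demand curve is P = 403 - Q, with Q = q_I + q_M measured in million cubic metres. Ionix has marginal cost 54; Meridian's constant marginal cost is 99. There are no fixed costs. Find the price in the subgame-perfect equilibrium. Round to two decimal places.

The follower Meridian best-responds to any q_I: π_M = (403 - Q)q_M - 99q_M.
Follower FOC: 304 - q_I - 2q_M = 0, so q_M(q_I) = (304 - q_I)/2.
The leader anticipates this reaction. Substituting into P = 403 - Q gives P = 251 - (1/2)q_I, so π_I = (251 - (1/2)q_I)q_I - 54q_I.
The leader's first-order condition 197 - q_I = 0 yields q_I = 197.
Then q_M = (304 - 197)/2 = 107/2.
Total output Q = 501/2, so price P = 403 - 501/2 = 305/2.

152.50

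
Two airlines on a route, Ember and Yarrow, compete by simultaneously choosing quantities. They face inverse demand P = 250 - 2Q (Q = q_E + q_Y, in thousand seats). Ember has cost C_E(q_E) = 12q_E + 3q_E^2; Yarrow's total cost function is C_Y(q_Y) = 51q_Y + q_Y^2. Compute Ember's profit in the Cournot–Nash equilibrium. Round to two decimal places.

Ember's profit: π_E = (250 - 2Q)q_E - (12q_E + 3q_E²). Setting ∂π_E/∂q_E = 0: 238 - 10q_E - 2(q_Y) = 0.
Yarrow's first-order condition: 199 - 6q_Y - 2(q_E) = 0.
Best responses: q_E = (238 - 2q_Y)/10, q_Y = (199 - 2q_E)/6.
Substituting one into the other gives q_E = 515/28 and q_Y = 757/28.
Price P = 250 - 2·(318/7) = 1114/7.
Ember's profit: (1114/7)·(515/28) - 12·(515/28) - 3(515/28)² = 1691.4860.

1691.49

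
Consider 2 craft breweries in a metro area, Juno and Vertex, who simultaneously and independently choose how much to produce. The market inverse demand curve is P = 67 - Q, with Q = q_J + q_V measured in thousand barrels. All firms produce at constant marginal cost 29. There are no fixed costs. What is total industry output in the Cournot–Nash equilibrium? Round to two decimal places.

Each firm earns π_i = (67 - Q)q_i - 29q_i.
First-order condition (treating rivals' output as given): 38 - 2q_i - q_j = 0.
By symmetry each firm produces the same amount; substituting q_j = q_i yields q_i = 38/3.
Total output Q = 38/3 + 38/3 = 76/3.

25.33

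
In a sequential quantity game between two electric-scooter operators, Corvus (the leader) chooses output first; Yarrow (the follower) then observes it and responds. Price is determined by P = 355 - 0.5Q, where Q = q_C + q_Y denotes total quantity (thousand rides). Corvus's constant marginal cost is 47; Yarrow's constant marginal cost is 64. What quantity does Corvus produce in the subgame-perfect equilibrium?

325

The follower Yarrow best-responds to any q_C: π_Y = (355 - 0.5Q)q_Y - 64q_Y.
Follower FOC: 291 - (1/2)q_C - q_Y = 0, so q_Y(q_C) = (291 - (1/2)q_C).
Corvus substitutes q_Y(q_C) into its own profit: π_C = q_C(355 - (1/2)q_C - (291 - (1/2)q_C)/2) - 47q_C = (419/2 - (1/4)q_C)q_C - 47q_C.
Leader FOC: 325/2 - (1/2)q_C = 0, so q_C = 325.
Then q_Y = (291 - (1/2)·325) = 257/2.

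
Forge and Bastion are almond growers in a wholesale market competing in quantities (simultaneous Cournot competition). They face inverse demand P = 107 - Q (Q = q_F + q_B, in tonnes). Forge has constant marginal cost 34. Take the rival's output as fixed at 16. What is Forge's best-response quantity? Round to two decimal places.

28.50

With the rival's output fixed at 16, Forge's profit is π_F = (107 - 16 - q_F)q_F - (34q_F) = (91 - q_F)q_F - (34q_F).
∂π_F/∂q_F = 57 - 2q_F = 0, so q_F = 57/2.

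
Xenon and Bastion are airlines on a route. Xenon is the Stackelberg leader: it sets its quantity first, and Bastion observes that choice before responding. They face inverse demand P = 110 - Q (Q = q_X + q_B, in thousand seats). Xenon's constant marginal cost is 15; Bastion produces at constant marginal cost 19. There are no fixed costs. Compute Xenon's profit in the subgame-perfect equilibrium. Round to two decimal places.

1225.13

Solve by backward induction. Given q_X, the follower Bastion maximises π_B = (110 - q_X - q_B)q_B - 19q_B.
∂π_B/∂q_B = 91 - q_X - 2q_B = 0 gives the reaction function q_B = (91 - q_X)/2.
Xenon substitutes q_B(q_X) into its own profit: π_X = q_X(110 - q_X - (91 - q_X)/2) - 15q_X = (129/2 - (1/2)q_X)q_X - 15q_X.
The leader's first-order condition 99/2 - q_X = 0 yields q_X = 99/2.
Then q_B = (91 - 99/2)/2 = 83/4.
Price P = 110 - 281/4 = 159/4.
Xenon's profit: (159/4 - 15)·(99/2) = 1225.1250.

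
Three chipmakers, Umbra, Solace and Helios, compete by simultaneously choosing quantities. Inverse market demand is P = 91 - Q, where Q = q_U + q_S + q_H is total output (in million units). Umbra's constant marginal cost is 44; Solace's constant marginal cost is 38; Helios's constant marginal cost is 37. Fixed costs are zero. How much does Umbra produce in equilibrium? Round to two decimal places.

8.50

Umbra's profit: π_U = (91 - Q)q_U - (44q_U). Setting ∂π_U/∂q_U = 0: 47 - 2q_U - (q_S + q_H) = 0.
Solace's first-order condition: 53 - 2q_S - (q_U + q_H) = 0.
Helios's first-order condition: 54 - 2q_H - (q_U + q_S) = 0.
Summing all 3 equations gives 154 − 4Q = 0, hence Q = 77/2.
Back-substituting: q_U = (47 − 77/2) = 17/2, q_S = (53 − 77/2) = 29/2, q_H = (54 − 77/2) = 31/2.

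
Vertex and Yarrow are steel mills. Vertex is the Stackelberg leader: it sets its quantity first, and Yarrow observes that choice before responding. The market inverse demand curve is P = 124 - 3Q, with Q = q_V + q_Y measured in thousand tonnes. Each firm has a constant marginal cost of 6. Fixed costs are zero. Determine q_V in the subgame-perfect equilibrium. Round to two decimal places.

The follower Yarrow best-responds to any q_V: π_Y = (124 - 3Q)q_Y - 6q_Y.
∂π_Y/∂q_Y = 118 - 3q_V - 6q_Y = 0 gives the reaction function q_Y = (118 - 3q_V)/6.
Vertex substitutes q_Y(q_V) into its own profit: π_V = q_V(124 - 3q_V - (118 - 3q_V)/2) - 6q_V = (65 - (3/2)q_V)q_V - 6q_V.
Leader FOC: 59 - 3q_V = 0, so q_V = 59/3.
Then q_Y = (118 - 3·(59/3))/6 = 59/6.

19.67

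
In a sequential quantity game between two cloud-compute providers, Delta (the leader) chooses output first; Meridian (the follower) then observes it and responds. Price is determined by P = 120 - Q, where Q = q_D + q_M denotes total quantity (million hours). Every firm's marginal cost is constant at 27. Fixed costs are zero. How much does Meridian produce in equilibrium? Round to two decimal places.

Solve by backward induction. Given q_D, the follower Meridian maximises π_M = (120 - q_D - q_M)q_M - 27q_M.
Follower FOC: 93 - q_D - 2q_M = 0, so q_M(q_D) = (93 - q_D)/2.
The leader anticipates this reaction. Substituting into P = 120 - Q gives P = 147/2 - (1/2)q_D, so π_D = (147/2 - (1/2)q_D)q_D - 27q_D.
Maximising: ∂π_D/∂q_D = 93/2 - q_D = 0, giving q_D = 93/2.
Then q_M = (93 - 93/2)/2 = 93/4.

23.25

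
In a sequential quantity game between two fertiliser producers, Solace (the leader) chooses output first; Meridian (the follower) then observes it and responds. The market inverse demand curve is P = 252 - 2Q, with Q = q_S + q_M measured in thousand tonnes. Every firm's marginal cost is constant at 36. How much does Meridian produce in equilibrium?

27

The follower Meridian best-responds to any q_S: π_M = (252 - 2Q)q_M - 36q_M.
Follower FOC: 216 - 2q_S - 4q_M = 0, so q_M(q_S) = (216 - 2q_S)/4.
Solace substitutes q_M(q_S) into its own profit: π_S = q_S(252 - 2q_S - (216 - 2q_S)/2) - 36q_S = (144 - q_S)q_S - 36q_S.
The leader's first-order condition 108 - 2q_S = 0 yields q_S = 54.
Then q_M = (216 - 2·54)/4 = 27.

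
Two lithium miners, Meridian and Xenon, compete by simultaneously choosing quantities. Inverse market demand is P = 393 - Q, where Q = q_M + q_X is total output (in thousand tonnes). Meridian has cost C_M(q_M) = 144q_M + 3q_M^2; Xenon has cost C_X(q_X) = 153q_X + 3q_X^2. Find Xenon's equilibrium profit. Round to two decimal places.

2814.05

Meridian's profit: π_M = (393 - Q)q_M - (144q_M + 3q_M²). Setting ∂π_M/∂q_M = 0: 249 - 8q_M - (q_X) = 0.
Xenon's profit: π_X = (393 - Q)q_X - (153q_X + 3q_X²). Setting ∂π_X/∂q_X = 0: 240 - 8q_X - (q_M) = 0.
Best responses: q_M = (249 - q_X)/8, q_X = (240 - q_M)/8.
Substituting one into the other gives q_M = 584/21 and q_X = 557/21.
Price P = 393 - 163/3 = 1016/3.
Xenon's profit: (1016/3)·(557/21) - 153·(557/21) - 3(557/21)² = 2814.0499.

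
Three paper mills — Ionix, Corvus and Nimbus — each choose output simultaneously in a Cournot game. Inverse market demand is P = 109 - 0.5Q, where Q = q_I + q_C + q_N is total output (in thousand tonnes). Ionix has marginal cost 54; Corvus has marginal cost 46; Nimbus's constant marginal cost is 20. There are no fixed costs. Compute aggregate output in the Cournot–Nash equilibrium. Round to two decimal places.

103.50

Ionix's profit: π_I = (109 - 0.5Q)q_I - (54q_I). Setting ∂π_I/∂q_I = 0: 55 - q_I - (1/2)(q_C + q_N) = 0.
Corvus's profit: π_C = (109 - 0.5Q)q_C - (46q_C). Setting ∂π_C/∂q_C = 0: 63 - q_C - (1/2)(q_I + q_N) = 0.
Nimbus's profit: π_N = (109 - 0.5Q)q_N - (20q_N). Setting ∂π_N/∂q_N = 0: 89 - q_N - (1/2)(q_I + q_C) = 0.
Adding the 3 conditions: 207 − Q − Q = 0, i.e. Q = 207/2.
Back-substituting: q_I = (55 − 207/4)/(1/2) = 13/2, q_C = (63 − 207/4)/(1/2) = 45/2, q_N = (89 − 207/4)/(1/2) = 149/2.
Total output Q = 13/2 + 45/2 + 149/2 = 207/2.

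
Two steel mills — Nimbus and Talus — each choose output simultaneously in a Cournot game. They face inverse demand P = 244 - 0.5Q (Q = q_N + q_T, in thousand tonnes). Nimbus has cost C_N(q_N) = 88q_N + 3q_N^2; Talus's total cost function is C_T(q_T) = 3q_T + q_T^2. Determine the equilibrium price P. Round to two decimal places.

196.86

Nimbus's profit: π_N = (244 - 0.5Q)q_N - (88q_N + 3q_N²). Setting ∂π_N/∂q_N = 0: 156 - 7q_N - (1/2)(q_T) = 0.
Talus's first-order condition: 241 - 3q_T - (1/2)(q_N) = 0.
Rearranging gives the reaction functions q_N = (156 - (1/2)q_T)/7 and q_T = (241 - (1/2)q_N)/3.
Solving the pair: q_N = 1390/83, q_T = 77.5422.
Total output Q = 94.2892, so price P = 244 - (1/2)·94.2892 = 196.8554.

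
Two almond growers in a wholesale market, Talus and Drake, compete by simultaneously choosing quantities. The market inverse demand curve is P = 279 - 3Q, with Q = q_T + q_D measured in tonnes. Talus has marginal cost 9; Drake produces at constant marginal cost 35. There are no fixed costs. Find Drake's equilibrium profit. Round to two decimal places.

Talus's profit: π_T = (279 - 3Q)q_T - (9q_T). Setting ∂π_T/∂q_T = 0: 270 - 6q_T - 3(q_D) = 0.
Drake's first-order condition: 244 - 6q_D - 3(q_T) = 0.
So q_T = (270 - 3q_D)/6 and q_D = (244 - 3q_T)/6.
Solving the pair: q_T = 296/9, q_D = 218/9.
Price P = 279 - 3·(514/9) = 323/3.
Drake's profit: (323/3 - 35)·(218/9) = 1760.1481.

1760.15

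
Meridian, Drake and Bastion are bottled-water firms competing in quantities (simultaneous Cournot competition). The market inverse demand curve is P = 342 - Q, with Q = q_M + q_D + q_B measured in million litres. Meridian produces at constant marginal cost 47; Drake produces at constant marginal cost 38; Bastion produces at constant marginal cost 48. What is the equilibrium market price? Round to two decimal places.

118.75

Meridian's profit: π_M = (342 - Q)q_M - (47q_M). Setting ∂π_M/∂q_M = 0: 295 - 2q_M - (q_D + q_B) = 0.
Drake's first-order condition: 304 - 2q_D - (q_M + q_B) = 0.
Bastion's profit: π_B = (342 - Q)q_B - (48q_B). Setting ∂π_B/∂q_B = 0: 294 - 2q_B - (q_M + q_D) = 0.
Summing all 3 equations gives 893 − 4Q = 0, hence Q = 893/4.
Back-substituting: q_M = (295 − 893/4) = 287/4, q_D = (304 − 893/4) = 323/4, q_B = (294 − 893/4) = 283/4.
Total output Q = 893/4, so price P = 342 - 893/4 = 475/4.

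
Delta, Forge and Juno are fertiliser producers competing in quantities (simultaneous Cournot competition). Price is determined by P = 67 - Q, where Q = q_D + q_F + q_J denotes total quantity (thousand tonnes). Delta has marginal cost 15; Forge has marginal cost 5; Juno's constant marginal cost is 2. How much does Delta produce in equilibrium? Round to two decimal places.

Delta's profit: π_D = (67 - Q)q_D - (15q_D). Setting ∂π_D/∂q_D = 0: 52 - 2q_D - (q_F + q_J) = 0.
Forge's first-order condition: 62 - 2q_F - (q_D + q_J) = 0.
Juno's profit: π_J = (67 - Q)q_J - (2q_J). Setting ∂π_J/∂q_J = 0: 65 - 2q_J - (q_D + q_F) = 0.
Adding the 3 conditions: 179 − 2Q − 2Q = 0, i.e. Q = 179/4.
Back-substituting: q_D = (52 − 179/4) = 29/4, q_F = (62 − 179/4) = 69/4, q_J = (65 − 179/4) = 81/4.

7.25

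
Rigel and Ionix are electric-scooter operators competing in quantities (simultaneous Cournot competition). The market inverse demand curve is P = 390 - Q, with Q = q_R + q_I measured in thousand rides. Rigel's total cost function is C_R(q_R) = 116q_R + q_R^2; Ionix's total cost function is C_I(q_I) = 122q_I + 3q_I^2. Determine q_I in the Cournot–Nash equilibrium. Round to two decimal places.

25.74

Rigel's profit: π_R = (390 - Q)q_R - (116q_R + q_R²). Setting ∂π_R/∂q_R = 0: 274 - 4q_R - (q_I) = 0.
Ionix's first-order condition: 268 - 8q_I - (q_R) = 0.
So q_R = (274 - q_I)/4 and q_I = (268 - q_R)/8.
Solving the pair: q_R = 1924/31, q_I = 798/31.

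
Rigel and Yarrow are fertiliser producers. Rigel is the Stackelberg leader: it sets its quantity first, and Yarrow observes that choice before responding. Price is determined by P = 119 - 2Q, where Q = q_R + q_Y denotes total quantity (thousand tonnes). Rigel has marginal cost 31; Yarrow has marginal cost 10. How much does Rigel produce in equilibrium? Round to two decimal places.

Solve by backward induction. Given q_R, the follower Yarrow maximises π_Y = (119 - 2q_R - 2q_Y)q_Y - 10q_Y.
Setting the follower's marginal profit to zero, 109 - 2q_R - 4q_Y = 0, i.e. q_Y = (109 - 2q_R)/4.
The leader anticipates this reaction. Substituting into P = 119 - 2Q gives P = 129/2 - q_R, so π_R = (129/2 - q_R)q_R - 31q_R.
Leader FOC: 67/2 - 2q_R = 0, so q_R = 67/4.
Then q_Y = (109 - 2·(67/4))/4 = 151/8.

16.75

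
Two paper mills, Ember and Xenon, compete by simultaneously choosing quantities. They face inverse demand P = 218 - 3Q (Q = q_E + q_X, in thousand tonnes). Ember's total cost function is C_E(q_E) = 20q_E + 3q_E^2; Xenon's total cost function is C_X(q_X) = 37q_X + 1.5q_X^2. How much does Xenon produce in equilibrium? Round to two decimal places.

Ember's profit: π_E = (218 - 3Q)q_E - (20q_E + 3q_E²). Setting ∂π_E/∂q_E = 0: 198 - 12q_E - 3(q_X) = 0.
Xenon's first-order condition: 181 - 9q_X - 3(q_E) = 0.
Best responses: q_E = (198 - 3q_X)/12, q_X = (181 - 3q_E)/9.
Solving the pair: q_E = 413/33, q_X = 526/33.

15.94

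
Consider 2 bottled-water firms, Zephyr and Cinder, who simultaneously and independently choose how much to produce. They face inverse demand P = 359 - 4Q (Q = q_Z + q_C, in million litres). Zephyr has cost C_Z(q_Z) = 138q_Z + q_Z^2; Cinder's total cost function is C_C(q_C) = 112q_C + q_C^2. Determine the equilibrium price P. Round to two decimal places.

Zephyr's profit: π_Z = (359 - 4Q)q_Z - (138q_Z + q_Z²). Setting ∂π_Z/∂q_Z = 0: 221 - 10q_Z - 4(q_C) = 0.
Cinder's profit: π_C = (359 - 4Q)q_C - (112q_C + q_C²). Setting ∂π_C/∂q_C = 0: 247 - 10q_C - 4(q_Z) = 0.
Rearranging gives the reaction functions q_Z = (221 - 4q_C)/10 and q_C = (247 - 4q_Z)/10.
Substituting one into the other gives q_Z = 611/42 and q_C = 793/42.
Total output Q = 234/7, so price P = 359 - 4·(234/7) = 1577/7.

225.29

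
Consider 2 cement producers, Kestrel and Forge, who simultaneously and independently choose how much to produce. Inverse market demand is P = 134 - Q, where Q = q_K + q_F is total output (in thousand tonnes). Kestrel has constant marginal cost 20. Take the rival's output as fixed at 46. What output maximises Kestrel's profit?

34

With the rival's output fixed at 46, Kestrel's profit is π_K = (134 - 46 - q_K)q_K - (20q_K) = (88 - q_K)q_K - (20q_K).
∂π_K/∂q_K = 68 - 2q_K = 0, so q_K = 34.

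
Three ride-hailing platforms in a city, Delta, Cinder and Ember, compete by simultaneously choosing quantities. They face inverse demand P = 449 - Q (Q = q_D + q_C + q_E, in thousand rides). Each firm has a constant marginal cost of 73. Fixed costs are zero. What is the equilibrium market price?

A representative firm's profit is π_i = q_i(449 - Q) - 73q_i.
Setting ∂π_i/∂q_i = 0 with rivals' quantities fixed: 376 - 2q_i - Σ_{j≠i} q_j = 0.
With identical firms every q_j equals q_i, so Σ_{j≠i} q_j = 2q_i and 376 = 4q_i, giving q_i = 94.
Total output Q = 282, so price P = 449 - 282 = 167.

167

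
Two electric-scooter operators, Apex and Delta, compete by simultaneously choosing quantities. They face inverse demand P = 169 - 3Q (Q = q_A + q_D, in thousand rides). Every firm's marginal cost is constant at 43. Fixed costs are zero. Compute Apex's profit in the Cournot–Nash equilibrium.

Each firm earns π_i = (169 - 3Q)q_i - 43q_i.
Setting ∂π_i/∂q_i = 0 with rivals' quantities fixed: 126 - 6q_i - 3q_j = 0.
By symmetry each firm produces the same amount; substituting q_j = q_i yields q_i = 126/9 = 14.
Price P = 169 - 3·28 = 85.
Apex's profit: (85 - 43)·14 = 588.

588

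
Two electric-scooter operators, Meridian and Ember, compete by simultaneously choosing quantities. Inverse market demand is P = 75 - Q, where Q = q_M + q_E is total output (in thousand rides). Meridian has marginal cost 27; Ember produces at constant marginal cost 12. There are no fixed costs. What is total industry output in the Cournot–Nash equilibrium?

Meridian's profit: π_M = (75 - Q)q_M - (27q_M). Setting ∂π_M/∂q_M = 0: 48 - 2q_M - (q_E) = 0.
Ember's profit: π_E = (75 - Q)q_E - (12q_E). Setting ∂π_E/∂q_E = 0: 63 - 2q_E - (q_M) = 0.
Rearranging gives the reaction functions q_M = (48 - q_E)/2 and q_E = (63 - q_M)/2.
Solving the pair: q_M = 11, q_E = 26.
Total output Q = 11 + 26 = 37.

37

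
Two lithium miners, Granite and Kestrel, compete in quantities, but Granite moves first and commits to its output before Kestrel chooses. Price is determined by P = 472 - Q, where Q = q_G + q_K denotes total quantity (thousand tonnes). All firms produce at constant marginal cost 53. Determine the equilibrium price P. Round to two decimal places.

157.75

The follower Kestrel best-responds to any q_G: π_K = (472 - Q)q_K - 53q_K.
∂π_K/∂q_K = 419 - q_G - 2q_K = 0 gives the reaction function q_K = (419 - q_G)/2.
The leader anticipates this reaction. Substituting into P = 472 - Q gives P = 525/2 - (1/2)q_G, so π_G = (525/2 - (1/2)q_G)q_G - 53q_G.
Maximising: ∂π_G/∂q_G = 419/2 - q_G = 0, giving q_G = 419/2.
Then q_K = (419 - 419/2)/2 = 419/4.
Total output Q = 1257/4, so price P = 472 - 1257/4 = 631/4.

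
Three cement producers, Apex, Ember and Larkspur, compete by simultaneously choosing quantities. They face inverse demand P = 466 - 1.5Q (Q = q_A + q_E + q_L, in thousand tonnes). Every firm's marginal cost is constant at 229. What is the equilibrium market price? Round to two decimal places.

A representative firm's profit is π_i = q_i(466 - 1.5Q) - 229q_i.
First-order condition (treating rivals' output as given): 237 - 3q_i - (3/2)·Σ_{j≠i} q_j = 0.
With identical firms every q_j equals q_i, so Σ_{j≠i} q_j = 2q_i and 237 = 6q_i, giving q_i = 79/2.
Total output Q = 237/2, so price P = 466 - (3/2)·(237/2) = 1153/4.

288.25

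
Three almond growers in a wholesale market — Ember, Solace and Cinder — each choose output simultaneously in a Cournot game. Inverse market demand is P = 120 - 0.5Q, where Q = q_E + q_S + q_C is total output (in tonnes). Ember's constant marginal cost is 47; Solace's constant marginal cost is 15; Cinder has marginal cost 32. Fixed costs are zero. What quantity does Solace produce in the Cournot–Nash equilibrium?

Ember's profit: π_E = (120 - 0.5Q)q_E - (47q_E). Setting ∂π_E/∂q_E = 0: 73 - q_E - (1/2)(q_S + q_C) = 0.
Solace's first-order condition: 105 - q_S - (1/2)(q_E + q_C) = 0.
Cinder's first-order condition: 88 - q_C - (1/2)(q_E + q_S) = 0.
Adding the 3 first-order conditions: 266 − 2Q = 0, so Q = 133.
Back-substituting: q_E = (73 − 133/2)/(1/2) = 13, q_S = (105 − 133/2)/(1/2) = 77, q_C = (88 − 133/2)/(1/2) = 43.

77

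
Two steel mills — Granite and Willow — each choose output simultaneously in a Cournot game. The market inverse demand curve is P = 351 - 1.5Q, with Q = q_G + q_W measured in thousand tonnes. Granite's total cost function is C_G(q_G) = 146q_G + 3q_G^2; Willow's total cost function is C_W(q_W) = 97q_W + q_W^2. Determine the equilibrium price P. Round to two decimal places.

Granite's profit: π_G = (351 - 1.5Q)q_G - (146q_G + 3q_G²). Setting ∂π_G/∂q_G = 0: 205 - 9q_G - (3/2)(q_W) = 0.
Willow's profit: π_W = (351 - 1.5Q)q_W - (97q_W + q_W²). Setting ∂π_W/∂q_W = 0: 254 - 5q_W - (3/2)(q_G) = 0.
So q_G = (205 - (3/2)q_W)/9 and q_W = (254 - (3/2)q_G)/5.
Solving the pair: q_G = 15.0643, q_W = 46.2807.
Total output Q = 61.3450, so price P = 351 - (3/2)·61.3450 = 258.9825.

258.98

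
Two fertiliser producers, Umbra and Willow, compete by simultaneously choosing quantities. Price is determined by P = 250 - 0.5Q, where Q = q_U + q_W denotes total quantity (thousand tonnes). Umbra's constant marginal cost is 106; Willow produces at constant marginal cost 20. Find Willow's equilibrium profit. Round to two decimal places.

22190.22

Umbra's profit: π_U = (250 - 0.5Q)q_U - (106q_U). Setting ∂π_U/∂q_U = 0: 144 - q_U - (1/2)(q_W) = 0.
Willow's profit: π_W = (250 - 0.5Q)q_W - (20q_W). Setting ∂π_W/∂q_W = 0: 230 - q_W - (1/2)(q_U) = 0.
Best responses: q_U = (144 - (1/2)q_W), q_W = (230 - (1/2)q_U).
Substituting one into the other gives q_U = 116/3 and q_W = 632/3.
Price P = 250 - (1/2)·(748/3) = 376/3.
Willow's profit: (376/3 - 20)·(632/3) = 22190.2222.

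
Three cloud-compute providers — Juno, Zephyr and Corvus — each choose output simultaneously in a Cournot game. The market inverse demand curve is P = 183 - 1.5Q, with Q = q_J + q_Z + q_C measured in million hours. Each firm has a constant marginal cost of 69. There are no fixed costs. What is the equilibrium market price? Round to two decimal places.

97.50

A representative firm's profit is π_i = q_i(183 - 1.5Q) - 69q_i.
Setting ∂π_i/∂q_i = 0 with rivals' quantities fixed: 114 - 3q_i - (3/2)·Σ_{j≠i} q_j = 0.
With identical firms every q_j equals q_i, so Σ_{j≠i} q_j = 2q_i and 114 = 6q_i, giving q_i = 19.
Total output Q = 57, so price P = 183 - (3/2)·57 = 195/2.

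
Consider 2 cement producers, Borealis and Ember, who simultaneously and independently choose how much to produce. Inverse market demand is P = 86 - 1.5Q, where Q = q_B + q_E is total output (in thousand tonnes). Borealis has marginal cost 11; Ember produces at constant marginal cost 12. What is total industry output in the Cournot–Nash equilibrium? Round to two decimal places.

33.11

Borealis's profit: π_B = (86 - 1.5Q)q_B - (11q_B). Setting ∂π_B/∂q_B = 0: 75 - 3q_B - (3/2)(q_E) = 0.
Ember's first-order condition: 74 - 3q_E - (3/2)(q_B) = 0.
So q_B = (75 - (3/2)q_E)/3 and q_E = (74 - (3/2)q_B)/3.
Substituting one into the other gives q_B = 152/9 and q_E = 146/9.
Total output Q = 152/9 + 146/9 = 298/9.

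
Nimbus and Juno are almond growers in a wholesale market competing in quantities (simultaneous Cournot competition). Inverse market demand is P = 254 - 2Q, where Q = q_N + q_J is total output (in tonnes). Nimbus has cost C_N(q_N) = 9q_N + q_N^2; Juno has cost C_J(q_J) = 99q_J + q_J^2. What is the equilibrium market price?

154

Nimbus's profit: π_N = (254 - 2Q)q_N - (9q_N + q_N²). Setting ∂π_N/∂q_N = 0: 245 - 6q_N - 2(q_J) = 0.
Juno's first-order condition: 155 - 6q_J - 2(q_N) = 0.
Rearranging gives the reaction functions q_N = (245 - 2q_J)/6 and q_J = (155 - 2q_N)/6.
Solving the pair: q_N = 145/4, q_J = 55/4.
Total output Q = 50, so price P = 254 - 2·50 = 154.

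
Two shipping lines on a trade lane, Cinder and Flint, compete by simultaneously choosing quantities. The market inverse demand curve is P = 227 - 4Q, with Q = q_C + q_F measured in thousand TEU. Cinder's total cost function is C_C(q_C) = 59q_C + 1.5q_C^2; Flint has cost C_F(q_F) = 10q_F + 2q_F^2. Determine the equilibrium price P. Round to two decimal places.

128.28

Cinder's profit: π_C = (227 - 4Q)q_C - (59q_C + (3/2)q_C²). Setting ∂π_C/∂q_C = 0: 168 - 11q_C - 4(q_F) = 0.
Flint's profit: π_F = (227 - 4Q)q_F - (10q_F + 2q_F²). Setting ∂π_F/∂q_F = 0: 217 - 12q_F - 4(q_C) = 0.
So q_C = (168 - 4q_F)/11 and q_F = (217 - 4q_C)/12.
Substituting one into the other gives q_C = 287/29 and q_F = 1715/116.
Total output Q = 24.6810, so price P = 227 - 4·24.6810 = 128.2759.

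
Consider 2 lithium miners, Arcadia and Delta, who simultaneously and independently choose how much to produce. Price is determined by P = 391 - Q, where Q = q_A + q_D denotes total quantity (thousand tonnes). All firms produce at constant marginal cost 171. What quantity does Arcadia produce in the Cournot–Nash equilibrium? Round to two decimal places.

A representative firm's profit is π_i = q_i(391 - Q) - 171q_i.
Setting ∂π_i/∂q_i = 0 with rivals' quantities fixed: 220 - 2q_i - q_j = 0.
With identical firms every q_j equals q_i, so q_j = q_i and 220 = 3q_i, giving q_i = 220/3.

73.33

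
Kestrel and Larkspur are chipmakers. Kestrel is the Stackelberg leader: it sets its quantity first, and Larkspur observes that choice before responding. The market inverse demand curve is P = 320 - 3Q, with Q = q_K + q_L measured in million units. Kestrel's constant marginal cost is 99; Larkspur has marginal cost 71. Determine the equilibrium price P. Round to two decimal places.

147.25

Solve by backward induction. Given q_K, the follower Larkspur maximises π_L = (320 - 3q_K - 3q_L)q_L - 71q_L.
Follower FOC: 249 - 3q_K - 6q_L = 0, so q_L(q_K) = (249 - 3q_K)/6.
Kestrel substitutes q_L(q_K) into its own profit: π_K = q_K(320 - 3q_K - (249 - 3q_K)/2) - 99q_K = (391/2 - (3/2)q_K)q_K - 99q_K.
Leader FOC: 193/2 - 3q_K = 0, so q_K = 193/6.
Then q_L = (249 - 3·(193/6))/6 = 305/12.
Total output Q = 691/12, so price P = 320 - 3·(691/12) = 589/4.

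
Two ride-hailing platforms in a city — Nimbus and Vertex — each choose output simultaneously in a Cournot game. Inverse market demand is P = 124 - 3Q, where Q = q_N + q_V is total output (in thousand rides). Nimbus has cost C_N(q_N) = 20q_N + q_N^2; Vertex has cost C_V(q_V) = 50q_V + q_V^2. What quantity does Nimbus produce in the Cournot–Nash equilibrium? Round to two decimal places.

11.09

Nimbus's profit: π_N = (124 - 3Q)q_N - (20q_N + q_N²). Setting ∂π_N/∂q_N = 0: 104 - 8q_N - 3(q_V) = 0.
Vertex's profit: π_V = (124 - 3Q)q_V - (50q_V + q_V²). Setting ∂π_V/∂q_V = 0: 74 - 8q_V - 3(q_N) = 0.
Rearranging gives the reaction functions q_N = (104 - 3q_V)/8 and q_V = (74 - 3q_N)/8.
Solving the pair: q_N = 122/11, q_V = 56/11.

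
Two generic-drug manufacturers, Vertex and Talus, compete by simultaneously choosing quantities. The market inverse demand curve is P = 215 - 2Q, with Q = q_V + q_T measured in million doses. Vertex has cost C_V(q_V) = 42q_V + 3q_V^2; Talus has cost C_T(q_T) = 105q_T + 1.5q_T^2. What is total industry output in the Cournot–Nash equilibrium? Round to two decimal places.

26.44

Vertex's profit: π_V = (215 - 2Q)q_V - (42q_V + 3q_V²). Setting ∂π_V/∂q_V = 0: 173 - 10q_V - 2(q_T) = 0.
Talus's first-order condition: 110 - 7q_T - 2(q_V) = 0.
Rearranging gives the reaction functions q_V = (173 - 2q_T)/10 and q_T = (110 - 2q_V)/7.
Solving the pair: q_V = 991/66, q_T = 377/33.
Total output Q = 991/66 + 377/33 = 1745/66.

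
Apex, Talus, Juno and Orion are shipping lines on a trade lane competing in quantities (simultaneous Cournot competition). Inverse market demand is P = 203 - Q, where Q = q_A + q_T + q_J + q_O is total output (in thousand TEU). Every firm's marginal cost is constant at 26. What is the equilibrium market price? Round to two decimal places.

61.40

Each firm earns π_i = (203 - Q)q_i - 26q_i.
First-order condition (treating rivals' output as given): 177 - 2q_i - Σ_{j≠i} q_j = 0.
With identical firms every q_j equals q_i, so Σ_{j≠i} q_j = 3q_i and 177 = 5q_i, giving q_i = 177/5.
Total output Q = 708/5, so price P = 203 - 708/5 = 307/5.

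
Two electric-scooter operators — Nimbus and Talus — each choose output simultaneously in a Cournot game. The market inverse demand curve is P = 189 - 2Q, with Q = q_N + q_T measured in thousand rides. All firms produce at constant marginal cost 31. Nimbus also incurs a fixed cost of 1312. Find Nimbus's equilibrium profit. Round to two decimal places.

Each firm earns π_i = (189 - 2Q)q_i - 31q_i.
Setting ∂π_i/∂q_i = 0 with rivals' quantities fixed: 158 - 4q_i - 2q_j = 0.
With identical firms every q_j equals q_i, so q_j = q_i and 158 = 6q_i, giving q_i = 79/3.
Price P = 189 - 2·(158/3) = 251/3.
Nimbus's profit: (251/3 - 31)·(79/3) - 1312 = 674/9.

74.89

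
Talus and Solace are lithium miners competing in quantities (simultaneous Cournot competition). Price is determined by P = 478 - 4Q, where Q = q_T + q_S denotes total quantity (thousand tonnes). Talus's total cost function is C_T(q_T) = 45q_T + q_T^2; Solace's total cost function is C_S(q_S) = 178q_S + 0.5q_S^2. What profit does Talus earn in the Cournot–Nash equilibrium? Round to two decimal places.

6641.53

Talus's profit: π_T = (478 - 4Q)q_T - (45q_T + q_T²). Setting ∂π_T/∂q_T = 0: 433 - 10q_T - 4(q_S) = 0.
Solace's first-order condition: 300 - 9q_S - 4(q_T) = 0.
So q_T = (433 - 4q_S)/10 and q_S = (300 - 4q_T)/9.
Substituting one into the other gives q_T = 36.4459 and q_S = 634/37.
Price P = 478 - 4·53.5811 = 263.6757.
Talus's profit: 263.6757·36.4459 - 45·36.4459 - 36.4459² = 6641.5349.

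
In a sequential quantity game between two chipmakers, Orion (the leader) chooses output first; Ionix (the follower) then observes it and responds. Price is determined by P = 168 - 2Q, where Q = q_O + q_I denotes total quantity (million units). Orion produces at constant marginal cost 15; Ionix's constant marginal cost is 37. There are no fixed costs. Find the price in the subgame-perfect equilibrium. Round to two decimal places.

58.75

The follower Ionix best-responds to any q_O: π_I = (168 - 2Q)q_I - 37q_I.
Follower FOC: 131 - 2q_O - 4q_I = 0, so q_I(q_O) = (131 - 2q_O)/4.
The leader anticipates this reaction. Substituting into P = 168 - 2Q gives P = 205/2 - q_O, so π_O = (205/2 - q_O)q_O - 15q_O.
Maximising: ∂π_O/∂q_O = 175/2 - 2q_O = 0, giving q_O = 175/4.
Then q_I = (131 - 2·(175/4))/4 = 87/8.
Total output Q = 437/8, so price P = 168 - 2·(437/8) = 235/4.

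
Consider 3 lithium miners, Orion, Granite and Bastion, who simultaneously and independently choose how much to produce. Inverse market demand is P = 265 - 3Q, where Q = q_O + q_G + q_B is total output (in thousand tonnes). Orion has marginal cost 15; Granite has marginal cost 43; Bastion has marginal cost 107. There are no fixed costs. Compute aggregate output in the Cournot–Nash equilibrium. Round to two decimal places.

52.50

Orion's profit: π_O = (265 - 3Q)q_O - (15q_O). Setting ∂π_O/∂q_O = 0: 250 - 6q_O - 3(q_G + q_B) = 0.
Granite's first-order condition: 222 - 6q_G - 3(q_O + q_B) = 0.
Bastion's profit: π_B = (265 - 3Q)q_B - (107q_B). Setting ∂π_B/∂q_B = 0: 158 - 6q_B - 3(q_O + q_G) = 0.
Summing all 3 equations gives 630 − 12Q = 0, hence Q = 105/2.
Back-substituting: q_O = (250 − 315/2)/3 = 185/6, q_G = (222 − 315/2)/3 = 43/2, q_B = (158 − 315/2)/3 = 1/6.
Total output Q = 185/6 + 43/2 + 1/6 = 105/2.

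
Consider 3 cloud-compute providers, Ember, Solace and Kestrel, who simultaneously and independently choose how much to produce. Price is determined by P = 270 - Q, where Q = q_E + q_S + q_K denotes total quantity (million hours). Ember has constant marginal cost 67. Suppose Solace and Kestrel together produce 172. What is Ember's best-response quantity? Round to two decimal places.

With rivals' combined output fixed at 172, Ember's profit is π_E = (270 - 172 - q_E)q_E - (67q_E) = (98 - q_E)q_E - (67q_E).
∂π_E/∂q_E = 31 - 2q_E = 0, so q_E = 31/2.

15.50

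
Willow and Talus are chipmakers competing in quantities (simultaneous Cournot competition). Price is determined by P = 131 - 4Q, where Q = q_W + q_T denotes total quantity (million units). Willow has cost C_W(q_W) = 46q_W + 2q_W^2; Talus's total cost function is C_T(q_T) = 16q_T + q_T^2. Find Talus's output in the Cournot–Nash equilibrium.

10

Willow's profit: π_W = (131 - 4Q)q_W - (46q_W + 2q_W²). Setting ∂π_W/∂q_W = 0: 85 - 12q_W - 4(q_T) = 0.
Talus's first-order condition: 115 - 10q_T - 4(q_W) = 0.
So q_W = (85 - 4q_T)/12 and q_T = (115 - 4q_W)/10.
Solving the pair: q_W = 15/4, q_T = 10.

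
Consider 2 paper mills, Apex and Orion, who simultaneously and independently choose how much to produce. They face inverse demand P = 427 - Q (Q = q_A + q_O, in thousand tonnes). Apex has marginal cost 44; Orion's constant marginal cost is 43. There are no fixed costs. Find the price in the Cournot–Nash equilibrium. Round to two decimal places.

171.33

Apex's profit: π_A = (427 - Q)q_A - (44q_A). Setting ∂π_A/∂q_A = 0: 383 - 2q_A - (q_O) = 0.
Orion's profit: π_O = (427 - Q)q_O - (43q_O). Setting ∂π_O/∂q_O = 0: 384 - 2q_O - (q_A) = 0.
Rearranging gives the reaction functions q_A = (383 - q_O)/2 and q_O = (384 - q_A)/2.
Solving the pair: q_A = 382/3, q_O = 385/3.
Total output Q = 767/3, so price P = 427 - 767/3 = 514/3.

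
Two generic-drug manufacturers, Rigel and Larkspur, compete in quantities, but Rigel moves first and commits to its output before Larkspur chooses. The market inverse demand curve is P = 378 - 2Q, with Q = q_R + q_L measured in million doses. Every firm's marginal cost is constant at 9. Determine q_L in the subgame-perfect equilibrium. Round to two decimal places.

The follower Larkspur best-responds to any q_R: π_L = (378 - 2Q)q_L - 9q_L.
∂π_L/∂q_L = 369 - 2q_R - 4q_L = 0 gives the reaction function q_L = (369 - 2q_R)/4.
The leader anticipates this reaction. Substituting into P = 378 - 2Q gives P = 387/2 - q_R, so π_R = (387/2 - q_R)q_R - 9q_R.
Leader FOC: 369/2 - 2q_R = 0, so q_R = 369/4.
Then q_L = (369 - 2·(369/4))/4 = 369/8.

46.13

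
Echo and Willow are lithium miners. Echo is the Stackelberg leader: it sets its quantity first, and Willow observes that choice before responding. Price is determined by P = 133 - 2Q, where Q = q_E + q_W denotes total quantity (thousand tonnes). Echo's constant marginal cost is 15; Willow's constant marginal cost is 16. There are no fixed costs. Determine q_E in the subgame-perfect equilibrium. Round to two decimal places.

Solve by backward induction. Given q_E, the follower Willow maximises π_W = (133 - 2q_E - 2q_W)q_W - 16q_W.
Follower FOC: 117 - 2q_E - 4q_W = 0, so q_W(q_E) = (117 - 2q_E)/4.
Echo substitutes q_W(q_E) into its own profit: π_E = q_E(133 - 2q_E - (117 - 2q_E)/2) - 15q_E = (149/2 - q_E)q_E - 15q_E.
The leader's first-order condition 119/2 - 2q_E = 0 yields q_E = 119/4.
Then q_W = (117 - 2·(119/4))/4 = 115/8.

29.75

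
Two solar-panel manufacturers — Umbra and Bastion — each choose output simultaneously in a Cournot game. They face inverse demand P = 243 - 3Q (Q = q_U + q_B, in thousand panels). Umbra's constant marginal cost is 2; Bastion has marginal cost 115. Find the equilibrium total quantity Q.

Umbra's profit: π_U = (243 - 3Q)q_U - (2q_U). Setting ∂π_U/∂q_U = 0: 241 - 6q_U - 3(q_B) = 0.
Bastion's first-order condition: 128 - 6q_B - 3(q_U) = 0.
So q_U = (241 - 3q_B)/6 and q_B = (128 - 3q_U)/6.
Solving the pair: q_U = 118/3, q_B = 5/3.
Total output Q = 118/3 + 5/3 = 41.

41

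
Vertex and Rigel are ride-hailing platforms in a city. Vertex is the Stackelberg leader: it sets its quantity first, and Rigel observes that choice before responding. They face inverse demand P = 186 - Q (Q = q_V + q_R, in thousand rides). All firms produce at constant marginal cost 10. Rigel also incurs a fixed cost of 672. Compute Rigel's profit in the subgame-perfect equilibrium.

Solve by backward induction. Given q_V, the follower Rigel maximises π_R = (186 - q_V - q_R)q_R - 10q_R.
∂π_R/∂q_R = 176 - q_V - 2q_R = 0 gives the reaction function q_R = (176 - q_V)/2.
Vertex substitutes q_R(q_V) into its own profit: π_V = q_V(186 - q_V - (176 - q_V)/2) - 10q_V = (98 - (1/2)q_V)q_V - 10q_V.
The leader's first-order condition 88 - q_V = 0 yields q_V = 88.
Then q_R = (176 - 88)/2 = 44.
Price P = 186 - 132 = 54.
Rigel's profit: (54 - 10)·44 - 672 = 1264.

1264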